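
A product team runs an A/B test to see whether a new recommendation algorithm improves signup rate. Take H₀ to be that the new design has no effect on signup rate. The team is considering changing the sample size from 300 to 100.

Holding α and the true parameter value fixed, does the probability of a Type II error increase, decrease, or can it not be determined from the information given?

A smaller sample increases the standard error, so the sampling distributions under H₀ and Ha overlap more.

It increases.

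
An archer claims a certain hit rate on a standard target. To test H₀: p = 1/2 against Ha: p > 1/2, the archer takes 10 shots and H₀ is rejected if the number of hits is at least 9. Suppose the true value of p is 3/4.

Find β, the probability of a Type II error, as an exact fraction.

A Type II error is failing to reject when Ha holds: with p = 3/4, β = P(K ≤ 8).
Adding the binomial probabilities P(K=0)+…+P(K=8) at p = 3/4 gives 792697/1048576.

792697/1048576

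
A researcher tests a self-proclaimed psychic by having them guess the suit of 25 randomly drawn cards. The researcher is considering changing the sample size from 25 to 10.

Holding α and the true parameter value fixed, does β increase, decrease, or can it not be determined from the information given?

Reducing n widens both sampling distributions, so the test has less ability to distinguish Ha from H₀.

It increases.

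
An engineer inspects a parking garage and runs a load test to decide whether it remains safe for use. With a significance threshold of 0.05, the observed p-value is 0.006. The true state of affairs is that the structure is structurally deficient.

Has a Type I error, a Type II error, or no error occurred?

The conventional null hypothesis is that the structure meets the required load capacity (safe).
Since p = 0.006 < α = 0.05, H₀ is rejected.
H₀ is false (actually the structure is structurally deficient).
The decision matches the true state — no error.

No error — this is a correct decision.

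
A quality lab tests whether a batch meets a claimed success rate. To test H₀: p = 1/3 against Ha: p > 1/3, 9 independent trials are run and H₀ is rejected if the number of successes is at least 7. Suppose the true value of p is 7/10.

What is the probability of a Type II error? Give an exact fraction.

268584417/500000000

β = P(fail to reject H₀ | Ha true) = P(K ≤ 6 | p = 7/10), K ~ Binomial(9, 7/10).
Equivalently, β = 1 − P(K ≥ 7) = 268584417/500000000.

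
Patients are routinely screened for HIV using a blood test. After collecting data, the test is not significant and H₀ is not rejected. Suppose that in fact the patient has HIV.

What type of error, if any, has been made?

The conventional null hypothesis here is that the patient does not have HIV.
H₀ was not rejected, but H₀ is actually false.
Failing to reject a false null hypothesis is a Type II error (false negative).

Type II error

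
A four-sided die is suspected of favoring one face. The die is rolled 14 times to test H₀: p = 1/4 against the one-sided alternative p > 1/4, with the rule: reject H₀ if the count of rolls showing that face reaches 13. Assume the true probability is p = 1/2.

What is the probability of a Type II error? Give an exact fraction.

16369/16384

Under the alternative p = 1/2, K ~ Binomial(14, 1/2); β is the probability the test does not reject, P(K < 13).
Equivalently, β = 1 − P(K ≥ 13) = 16369/16384.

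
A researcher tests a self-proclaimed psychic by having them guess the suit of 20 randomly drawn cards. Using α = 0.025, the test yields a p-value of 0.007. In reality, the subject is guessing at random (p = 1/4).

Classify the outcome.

The conventional null hypothesis is that the subject is guessing at random (p = 1/4).
Since p = 0.007 < α = 0.025, H₀ is rejected.
H₀ is true (actually the subject is guessing at random (p = 1/4)).
Rejecting a true H₀ is a Type I error.

Type I error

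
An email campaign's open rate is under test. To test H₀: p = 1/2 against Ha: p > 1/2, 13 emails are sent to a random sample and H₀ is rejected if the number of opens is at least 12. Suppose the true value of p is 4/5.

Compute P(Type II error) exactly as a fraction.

Under the alternative p = 4/5, K ~ Binomial(13, 4/5); β is the probability the test does not reject, P(K < 12).
Adding the binomial probabilities P(K=0)+…+P(K=11) at p = 4/5 gives 935490453/1220703125.

935490453/1220703125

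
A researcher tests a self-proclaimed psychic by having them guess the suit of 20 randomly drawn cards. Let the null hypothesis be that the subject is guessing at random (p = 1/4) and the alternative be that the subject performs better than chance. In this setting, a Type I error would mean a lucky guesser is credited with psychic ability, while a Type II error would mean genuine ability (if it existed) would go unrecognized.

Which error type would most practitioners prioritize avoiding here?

The Type I consequence (a lucky guesser is credited with psychic ability) is more severe than the Type II consequence (genuine ability (if it existed) would go unrecognized).

Type I error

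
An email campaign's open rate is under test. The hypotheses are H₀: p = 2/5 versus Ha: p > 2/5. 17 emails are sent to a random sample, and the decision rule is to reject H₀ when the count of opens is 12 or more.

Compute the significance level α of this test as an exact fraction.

α = P(reject H₀ | H₀ true) = P(Y ≥ 12 | p = 2/5), with Y ~ Binomial(17, 2/5).
Summing C(17,j)(2/5)^j(3/5)^{17−j} for j = 12,…,17 gives 8082735104/762939453125.

8082735104/762939453125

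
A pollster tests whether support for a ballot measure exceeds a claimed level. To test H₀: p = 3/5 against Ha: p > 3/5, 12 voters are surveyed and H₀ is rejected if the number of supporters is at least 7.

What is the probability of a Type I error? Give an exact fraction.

162404433/244140625

α = P(reject H₀ | H₀ true) = P(Y ≥ 7 | p = 3/5), with Y ~ Binomial(12, 3/5).
Adding the binomial terms for j = 7 through 12 with p = 3/5 yields 162404433/244140625.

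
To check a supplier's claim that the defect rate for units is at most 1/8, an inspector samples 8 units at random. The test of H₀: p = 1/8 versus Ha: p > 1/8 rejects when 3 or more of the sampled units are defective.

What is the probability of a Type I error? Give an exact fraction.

1129899/16777216

Under H₀, K ~ Binomial(8, 1/8); the Type I error rate is P(K ≥ 3).
α = 1 − P(K ≤ 2) = 1 − 15647317/16777216 = 1129899/16777216.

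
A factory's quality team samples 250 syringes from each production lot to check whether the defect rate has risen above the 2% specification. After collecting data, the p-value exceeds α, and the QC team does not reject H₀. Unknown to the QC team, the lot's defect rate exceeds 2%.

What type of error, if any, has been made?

Type II error

The conventional null hypothesis here is that the lot's defect rate is 2% (within specification).
H₀ was not rejected, but H₀ is actually false.
Failing to reject a false null hypothesis is a Type II error (false negative).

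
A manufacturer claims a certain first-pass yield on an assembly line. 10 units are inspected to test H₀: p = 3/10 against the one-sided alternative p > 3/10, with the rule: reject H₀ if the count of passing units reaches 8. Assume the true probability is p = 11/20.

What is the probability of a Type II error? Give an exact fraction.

β = P(fail to reject H₀ | Ha true) = P(K ≤ 7 | p = 11/20), K ~ Binomial(10, 11/20).
Equivalently, β = 1 − P(K ≥ 8) = 2305127290491/2560000000000.

2305127290491/2560000000000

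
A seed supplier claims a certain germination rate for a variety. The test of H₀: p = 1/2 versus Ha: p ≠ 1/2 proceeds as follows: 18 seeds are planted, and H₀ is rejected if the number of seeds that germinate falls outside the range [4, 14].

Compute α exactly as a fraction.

Under H₀, Y ~ Binomial(18, 1/2); α is the probability of landing in either tail, P(Y ≤ 3) + P(Y ≥ 15).
By symmetry, α = 2·P(Y ≤ 3) = 2·(1 + 18 + 153 + 816)/262144 = 1976/262144 = 247/32768.

247/32768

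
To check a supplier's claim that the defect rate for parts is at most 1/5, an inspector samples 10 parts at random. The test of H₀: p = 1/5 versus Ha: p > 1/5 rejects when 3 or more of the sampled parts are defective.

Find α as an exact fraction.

α = P(reject H₀ | H₀ true) = P(K ≥ 3 | p = 1/5), K ~ Binomial(10, 1/5).
Via the complement, α = 1 − Σ_{j=0}^{2} C(10,j)(1/5)^j(4/5)^{10-j} = 3146489/9765625.

3146489/9765625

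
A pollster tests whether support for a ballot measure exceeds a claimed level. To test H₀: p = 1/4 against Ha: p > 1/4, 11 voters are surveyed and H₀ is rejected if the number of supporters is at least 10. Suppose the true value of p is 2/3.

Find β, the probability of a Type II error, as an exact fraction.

163835/177147

A Type II error is failing to reject when Ha holds: with p = 2/3, β = P(K ≤ 9).
Adding the binomial probabilities P(K=0)+…+P(K=9) at p = 2/3 gives 163835/177147.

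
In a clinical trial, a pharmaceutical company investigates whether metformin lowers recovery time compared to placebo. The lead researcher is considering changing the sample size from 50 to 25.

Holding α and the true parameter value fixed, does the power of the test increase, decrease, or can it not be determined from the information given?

It decreases.

Reducing n widens both sampling distributions, so the test has less ability to distinguish Ha from H₀.
Since power = 1 − β and β increases, power decreases.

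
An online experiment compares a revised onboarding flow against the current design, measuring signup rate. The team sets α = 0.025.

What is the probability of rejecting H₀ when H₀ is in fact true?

0.025

The significance level α is, by definition, the probability of a Type I error — P(reject H₀ | H₀ true).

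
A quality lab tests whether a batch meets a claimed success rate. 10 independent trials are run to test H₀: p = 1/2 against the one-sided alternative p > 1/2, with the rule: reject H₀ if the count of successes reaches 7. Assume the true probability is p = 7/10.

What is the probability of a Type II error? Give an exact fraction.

218993301/625000000

β = P(fail to reject H₀ | Ha true) = P(Y ≤ 6 | p = 7/10), Y ~ Binomial(10, 7/10).
Summing C(10,j)·(7/10)^j·(3/10)^{10-j} for j = 0..6 gives 218993301/625000000.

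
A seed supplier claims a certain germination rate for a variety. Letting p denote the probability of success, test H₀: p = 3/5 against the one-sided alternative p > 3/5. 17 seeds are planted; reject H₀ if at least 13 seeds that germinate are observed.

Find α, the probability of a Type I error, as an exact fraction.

The Type I error probability is α = P(S ≥ 13) computed under H₀, where S ~ Binomial(17, 3/5).
Summing C(17,j)(3/5)^j(2/5)^{17−j} for j = 13,…,17 gives 19225941057/152587890625.

19225941057/152587890625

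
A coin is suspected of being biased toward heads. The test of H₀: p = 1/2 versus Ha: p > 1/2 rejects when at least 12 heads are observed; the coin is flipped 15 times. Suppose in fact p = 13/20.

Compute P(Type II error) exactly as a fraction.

A Type II error is failing to reject when Ha holds: with p = 13/20, β = P(Y ≤ 11).
Equivalently, β = 1 − P(Y ≥ 12) = 6777270377107586237/8192000000000000000.

6777270377107586237/8192000000000000000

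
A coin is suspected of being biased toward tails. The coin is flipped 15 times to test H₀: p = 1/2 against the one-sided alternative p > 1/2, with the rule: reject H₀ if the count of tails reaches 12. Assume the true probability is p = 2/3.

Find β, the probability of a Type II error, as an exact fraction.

11346539/14348907

A Type II error is failing to reject when Ha holds: with p = 2/3, β = P(Y ≤ 11).
Adding the binomial probabilities P(Y=0)+…+P(Y=11) at p = 2/3 gives 11346539/14348907.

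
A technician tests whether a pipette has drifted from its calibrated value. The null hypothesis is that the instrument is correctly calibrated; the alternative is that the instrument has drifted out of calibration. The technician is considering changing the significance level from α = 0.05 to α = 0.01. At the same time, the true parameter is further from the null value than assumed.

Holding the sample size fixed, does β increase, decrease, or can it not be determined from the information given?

The first change alone would make β increase; the second alone would make β decrease. Which effect dominates depends on the magnitudes, which are not given.

Cannot be determined from the information given.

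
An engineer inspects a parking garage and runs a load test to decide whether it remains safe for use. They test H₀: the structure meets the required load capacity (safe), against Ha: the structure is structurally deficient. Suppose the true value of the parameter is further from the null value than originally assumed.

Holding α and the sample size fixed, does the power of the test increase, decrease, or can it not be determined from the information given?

A bigger departure from H₀ is easier for the test to detect, so it fails to reject less often.
Since power = 1 − β and β decreases, power increases.

It increases.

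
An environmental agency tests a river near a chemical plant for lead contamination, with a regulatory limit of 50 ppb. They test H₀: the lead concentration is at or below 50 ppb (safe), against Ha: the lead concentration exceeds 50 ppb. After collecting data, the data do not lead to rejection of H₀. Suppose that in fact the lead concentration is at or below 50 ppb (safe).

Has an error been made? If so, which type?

No error (correct decision).

The test retained a true H₀ — the decision matches the true state.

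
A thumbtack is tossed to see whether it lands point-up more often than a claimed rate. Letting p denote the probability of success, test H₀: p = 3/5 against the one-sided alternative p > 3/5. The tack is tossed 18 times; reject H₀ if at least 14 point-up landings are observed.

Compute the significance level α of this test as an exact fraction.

The Type I error probability is α = P(S ≥ 14) computed under H₀, where S ~ Binomial(18, 3/5).
Summing C(18,j)(3/5)^j(2/5)^{18−j} for j = 14,…,18 gives 71844977349/762939453125.

71844977349/762939453125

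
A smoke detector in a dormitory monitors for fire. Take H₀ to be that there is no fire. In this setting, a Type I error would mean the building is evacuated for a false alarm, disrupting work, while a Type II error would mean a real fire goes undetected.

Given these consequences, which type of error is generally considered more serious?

Type II error

The Type II consequence (a real fire goes undetected) is more severe than the Type I consequence (the building is evacuated for a false alarm, disrupting work).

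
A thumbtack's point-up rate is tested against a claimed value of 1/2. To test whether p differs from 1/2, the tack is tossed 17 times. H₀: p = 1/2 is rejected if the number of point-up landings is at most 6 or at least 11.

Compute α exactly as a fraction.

10889/32768

Under H₀, S ~ Binomial(17, 1/2); α is the probability of landing in either tail, P(S ≤ 6) + P(S ≥ 11).
The two tails are symmetric, so α = 2·(1 + 17 + 136 + 680 + 2380 + 6188 + 12376)/2^17 = 43556/131072 = 10889/32768.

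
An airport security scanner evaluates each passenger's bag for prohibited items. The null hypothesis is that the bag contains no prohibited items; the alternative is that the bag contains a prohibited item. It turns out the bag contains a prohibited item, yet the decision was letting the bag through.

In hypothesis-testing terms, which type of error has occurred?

'Letting the bag through' corresponds to failing to reject H₀.
H₀ was not rejected but H₀ is false — a Type II error (false negative).

Type II error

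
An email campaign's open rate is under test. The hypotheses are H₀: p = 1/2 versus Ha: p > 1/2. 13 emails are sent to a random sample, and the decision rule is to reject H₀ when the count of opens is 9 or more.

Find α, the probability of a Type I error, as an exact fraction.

The Type I error probability is α = P(S ≥ 9) computed under H₀, where S ~ Binomial(13, 1/2).
P(S ≥ 9) = [C(13,9) + C(13,10) + C(13,11) + C(13,12) + C(13,13)] / 2^13 = (715 + 286 + 78 + 13 + 1) / 8192 = 1093/8192.

1093/8192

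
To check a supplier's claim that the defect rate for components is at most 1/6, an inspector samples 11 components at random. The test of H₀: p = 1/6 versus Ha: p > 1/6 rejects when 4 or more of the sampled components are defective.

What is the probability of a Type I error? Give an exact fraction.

Under H₀, K ~ Binomial(11, 1/6); the Type I error rate is P(K ≥ 4).
Via the complement, α = 1 − Σ_{j=0}^{3} C(11,j)(1/6)^j(5/6)^{11-j} = 1444669/15116544.

1444669/15116544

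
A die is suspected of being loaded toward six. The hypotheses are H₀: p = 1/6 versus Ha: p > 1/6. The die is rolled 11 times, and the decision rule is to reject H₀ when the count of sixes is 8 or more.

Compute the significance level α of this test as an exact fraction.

The Type I error probability is α = P(X ≥ 8) computed under H₀, where X ~ Binomial(11, 1/6).
Summing C(11,j)(1/6)^j(5/6)^{11−j} for j = 8,…,11 gives 919/15116544.

919/15116544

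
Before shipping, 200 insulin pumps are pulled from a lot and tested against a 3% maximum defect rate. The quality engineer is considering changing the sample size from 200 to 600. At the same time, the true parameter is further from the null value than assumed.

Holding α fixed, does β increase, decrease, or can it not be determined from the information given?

More data shrinks sampling variability; the test statistic under Ha concentrates further from the null value, making rejection more likely. A larger true effect moves the Ha sampling distribution further from the H₀ critical value, making rejection more likely when Ha is true. Both changes push β in the same direction.

It decreases.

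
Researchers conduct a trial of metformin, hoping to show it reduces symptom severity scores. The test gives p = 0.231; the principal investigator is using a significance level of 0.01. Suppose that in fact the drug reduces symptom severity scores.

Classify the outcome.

The conventional null hypothesis is that the drug has no effect on symptom severity scores.
Since p = 0.231 ≥ α = 0.01, H₀ is not rejected.
H₀ is false (actually the drug reduces symptom severity scores).
Failing to reject a false H₀ is a Type II error.

Type II error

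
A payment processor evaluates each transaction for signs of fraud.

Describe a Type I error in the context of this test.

A Type I error would mean concluding that the transaction is fraudulent when in fact the transaction is legitimate.

With the conventional null hypothesis that the transaction is legitimate:
A Type I error is rejecting H₀ when H₀ is true.
Here that means blocking the transaction and freezing the card when actually the transaction is legitimate.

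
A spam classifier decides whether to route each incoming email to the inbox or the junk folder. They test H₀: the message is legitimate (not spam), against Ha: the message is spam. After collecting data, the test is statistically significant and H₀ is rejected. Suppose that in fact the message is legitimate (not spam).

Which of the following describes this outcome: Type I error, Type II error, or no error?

Type I error

H₀ was rejected, but H₀ is actually true.
Rejecting a true null hypothesis is a Type I error (false positive).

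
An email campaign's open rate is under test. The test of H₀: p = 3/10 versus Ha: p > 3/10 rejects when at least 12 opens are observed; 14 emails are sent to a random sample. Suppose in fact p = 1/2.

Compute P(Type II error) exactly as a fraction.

8139/8192

Under the alternative p = 1/2, X ~ Binomial(14, 1/2); β is the probability the test does not reject, P(X < 12).
Summing C(14,j)·(1/2)^j·(1/2)^{14-j} for j = 0..11 gives 8139/8192.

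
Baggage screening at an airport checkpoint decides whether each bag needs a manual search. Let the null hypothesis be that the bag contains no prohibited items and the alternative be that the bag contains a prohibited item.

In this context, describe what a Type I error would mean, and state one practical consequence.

A Type I error is rejecting H₀ when H₀ is true.
Here that means flagging the bag for a manual search when actually the bag contains no prohibited items.

A Type I error would mean concluding that the bag contains a prohibited item when in fact the bag contains no prohibited items. Consequence: a harmless bag is searched, delaying the passenger.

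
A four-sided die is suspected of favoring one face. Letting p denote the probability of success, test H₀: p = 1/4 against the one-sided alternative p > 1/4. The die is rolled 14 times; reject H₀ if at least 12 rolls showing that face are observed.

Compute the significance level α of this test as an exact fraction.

431/134217728

α = P(reject H₀ | H₀ true) = P(S ≥ 12 | p = 1/4), with S ~ Binomial(14, 1/4).
Adding the binomial terms for j = 12 through 14 with p = 1/4 yields 431/134217728.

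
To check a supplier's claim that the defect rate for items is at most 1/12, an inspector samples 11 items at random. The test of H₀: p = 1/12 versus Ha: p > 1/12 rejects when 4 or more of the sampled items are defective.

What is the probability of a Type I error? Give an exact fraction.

Under H₀, X ~ Binomial(11, 1/12); the Type I error rate is P(X ≥ 4).
Via the complement, α = 1 − Σ_{j=0}^{3} C(11,j)(1/12)^j(11/12)^{11-j} = 305362129/30958682112.

305362129/30958682112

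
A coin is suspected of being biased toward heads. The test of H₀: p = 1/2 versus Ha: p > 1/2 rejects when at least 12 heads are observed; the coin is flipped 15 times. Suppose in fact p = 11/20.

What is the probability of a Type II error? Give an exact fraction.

A Type II error is failing to reject when Ha holds: with p = 11/20, β = P(X ≤ 11).
Summing C(15,j)·(11/20)^j·(9/20)^{15-j} for j = 0..11 gives 7844484964274060391/8192000000000000000.

7844484964274060391/8192000000000000000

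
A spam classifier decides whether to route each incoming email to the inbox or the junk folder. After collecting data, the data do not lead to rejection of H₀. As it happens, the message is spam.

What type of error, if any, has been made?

Type II error

The conventional null hypothesis here is that the message is legitimate (not spam).
H₀ was not rejected, but H₀ is actually false.
Failing to reject a false null hypothesis is a Type II error (false negative).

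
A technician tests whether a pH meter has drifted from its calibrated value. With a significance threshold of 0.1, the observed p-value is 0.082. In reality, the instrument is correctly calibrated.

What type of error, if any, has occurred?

Type I error

The conventional null hypothesis is that the instrument is correctly calibrated.
Since p = 0.082 < α = 0.1, H₀ is rejected.
H₀ is true (actually the instrument is correctly calibrated).
Rejecting a true H₀ is a Type I error.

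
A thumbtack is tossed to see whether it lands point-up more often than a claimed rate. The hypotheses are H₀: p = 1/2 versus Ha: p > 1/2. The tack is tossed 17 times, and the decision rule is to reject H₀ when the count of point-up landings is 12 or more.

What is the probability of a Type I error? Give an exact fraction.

α = P(reject H₀ | H₀ true) = P(S ≥ 12 | p = 1/2), with S ~ Binomial(17, 1/2).
Summing the upper tail: (6188 + 2380 + 680 + 136 + 17 + 1) / 2^17 = 9402/131072 = 4701/65536.

4701/65536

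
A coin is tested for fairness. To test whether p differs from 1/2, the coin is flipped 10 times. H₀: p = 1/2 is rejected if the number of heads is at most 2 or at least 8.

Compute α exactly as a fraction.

The significance level is the null-hypothesis probability of the rejection region {≤2} ∪ {≥8}.
Each tail has probability (1 + 10 + 45)/1024; doubling gives α = 112/1024 = 7/64.

7/64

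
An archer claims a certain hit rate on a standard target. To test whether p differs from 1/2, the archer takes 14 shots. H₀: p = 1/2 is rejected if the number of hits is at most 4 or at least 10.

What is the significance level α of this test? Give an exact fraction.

α = P(Y ≤ 4 or Y ≥ 10 | p = 1/2), Y ~ Binomial(14, 1/2).
The two tails are symmetric, so α = 2·(1 + 14 + 91 + 364 + 1001)/2^14 = 2942/16384 = 1471/8192.

1471/8192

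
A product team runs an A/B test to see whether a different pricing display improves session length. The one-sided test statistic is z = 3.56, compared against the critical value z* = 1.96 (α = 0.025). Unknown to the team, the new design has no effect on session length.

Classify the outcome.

Type I error

The conventional null hypothesis is that the new design has no effect on session length.
Since z = 3.56 > z* = 1.96, H₀ is rejected.
H₀ is true (actually the new design has no effect on session length).
Rejecting a true H₀ is a Type I error.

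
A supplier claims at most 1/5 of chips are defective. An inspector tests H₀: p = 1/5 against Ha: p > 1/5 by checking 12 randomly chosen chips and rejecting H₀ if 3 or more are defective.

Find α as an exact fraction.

Under H₀, X ~ Binomial(12, 1/5); the Type I error rate is P(X ≥ 3).
Computing the lower-tail complement: 1 − 27262976/48828125 = 21565149/48828125.

21565149/48828125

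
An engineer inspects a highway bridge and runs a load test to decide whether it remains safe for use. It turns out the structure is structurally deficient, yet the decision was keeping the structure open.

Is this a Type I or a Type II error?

The null hypothesis here is that the structure meets the required load capacity (safe).
'Keeping the structure open' corresponds to failing to reject H₀.
H₀ was not rejected but H₀ is false — a Type II error (false negative).

Type II error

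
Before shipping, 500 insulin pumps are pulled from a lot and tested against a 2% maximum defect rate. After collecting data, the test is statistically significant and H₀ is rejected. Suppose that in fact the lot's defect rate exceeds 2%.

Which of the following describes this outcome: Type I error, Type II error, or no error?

The conventional null hypothesis here is that the lot's defect rate is 2% (within specification).
The test rejected a false H₀ — the decision matches the true state.

No error (correct decision).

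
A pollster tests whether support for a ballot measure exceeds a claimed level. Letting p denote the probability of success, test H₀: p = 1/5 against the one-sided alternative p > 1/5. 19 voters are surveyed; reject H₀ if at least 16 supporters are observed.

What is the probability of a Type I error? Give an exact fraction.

Under H₀, K ~ Binomial(19, 1/5), and α = P(K ≥ 16).
P(K ≥ 16) = Σ_{j=16}^{19} C(19,j)·(1/5)^j·(4/5)^{19-j} = 64829/19073486328125.

64829/19073486328125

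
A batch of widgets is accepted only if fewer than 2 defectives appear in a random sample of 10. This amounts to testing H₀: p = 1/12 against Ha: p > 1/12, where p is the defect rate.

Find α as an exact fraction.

4133487571/20639121408

α = P(reject H₀ | H₀ true) = P(Y ≥ 2 | p = 1/12), Y ~ Binomial(10, 1/12).
Computing the lower-tail complement: 1 − 16505633837/20639121408 = 4133487571/20639121408.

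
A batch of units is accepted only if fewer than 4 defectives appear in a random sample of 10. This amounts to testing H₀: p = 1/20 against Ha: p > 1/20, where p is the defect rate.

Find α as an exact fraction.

Under H₀, Y ~ Binomial(10, 1/20); the Type I error rate is P(Y ≥ 4).
Computing the lower-tail complement: 1 − 2557367045279/2560000000000 = 2632954721/2560000000000.

2632954721/2560000000000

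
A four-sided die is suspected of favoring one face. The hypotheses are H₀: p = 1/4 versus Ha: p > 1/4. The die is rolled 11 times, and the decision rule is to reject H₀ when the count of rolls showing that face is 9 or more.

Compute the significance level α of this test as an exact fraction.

The Type I error probability is α = P(Y ≥ 9) computed under H₀, where Y ~ Binomial(11, 1/4).
Adding the binomial terms for j = 9 through 11 with p = 1/4 yields 529/4194304.

529/4194304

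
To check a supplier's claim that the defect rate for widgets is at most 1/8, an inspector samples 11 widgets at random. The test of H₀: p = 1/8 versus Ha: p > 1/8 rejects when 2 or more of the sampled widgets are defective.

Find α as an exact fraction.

The significance level is the probability, assuming p = 1/8, of seeing 2 or more defectives in 11 draws.
Via the complement, α = 1 − Σ_{j=0}^{1} C(11,j)(1/8)^j(7/8)^{11-j} = 1752690055/4294967296.

1752690055/4294967296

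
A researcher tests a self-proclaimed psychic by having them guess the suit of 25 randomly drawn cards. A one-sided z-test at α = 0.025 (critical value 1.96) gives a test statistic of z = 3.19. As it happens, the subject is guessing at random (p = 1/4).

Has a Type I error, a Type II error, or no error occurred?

The conventional null hypothesis is that the subject is guessing at random (p = 1/4).
Since z = 3.19 > z* = 1.96, H₀ is rejected.
H₀ is true (actually the subject is guessing at random (p = 1/4)).
Rejecting a true H₀ is a Type I error.

Type I error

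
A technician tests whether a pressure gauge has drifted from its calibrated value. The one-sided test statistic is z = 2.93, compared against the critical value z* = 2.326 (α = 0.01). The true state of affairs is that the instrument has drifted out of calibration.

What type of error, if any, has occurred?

No error (correct decision).

The conventional null hypothesis is that the instrument is correctly calibrated.
Since z = 2.93 > z* = 2.326, H₀ is rejected.
H₀ is false (actually the instrument has drifted out of calibration).
The decision matches the true state — no error.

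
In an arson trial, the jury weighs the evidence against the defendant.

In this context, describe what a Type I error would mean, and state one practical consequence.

A Type I error would mean concluding that the defendant is guilty when in fact the defendant is innocent. Consequence: an innocent person is convicted and punished.

With the conventional null hypothesis that the defendant is innocent:
A Type I error is rejecting H₀ when H₀ is true.
Here that means convicting the defendant when actually the defendant is innocent.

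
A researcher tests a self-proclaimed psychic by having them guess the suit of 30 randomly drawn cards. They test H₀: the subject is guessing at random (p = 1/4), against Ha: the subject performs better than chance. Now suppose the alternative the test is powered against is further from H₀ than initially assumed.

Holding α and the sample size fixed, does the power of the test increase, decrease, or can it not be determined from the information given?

It increases.

The further the true parameter sits from the null value, the more of the Ha sampling distribution falls in the rejection region.
Since power = 1 − β and β decreases, power increases.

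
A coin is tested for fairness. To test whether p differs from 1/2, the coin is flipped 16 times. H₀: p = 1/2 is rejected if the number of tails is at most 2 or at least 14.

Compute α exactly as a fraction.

137/32768

α = P(X ≤ 2 or X ≥ 14 | p = 1/2), X ~ Binomial(16, 1/2).
Each tail has probability (1 + 16 + 120)/65536; doubling gives α = 274/65536 = 137/32768.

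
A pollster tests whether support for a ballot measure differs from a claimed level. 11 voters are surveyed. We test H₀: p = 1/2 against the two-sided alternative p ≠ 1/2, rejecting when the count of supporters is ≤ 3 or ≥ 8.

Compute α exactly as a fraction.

Under H₀, K ~ Binomial(11, 1/2); α is the probability of landing in either tail, P(K ≤ 3) + P(K ≥ 8).
The two tails are symmetric, so α = 2·(1 + 11 + 55 + 165)/2^11 = 464/2048 = 29/128.

29/128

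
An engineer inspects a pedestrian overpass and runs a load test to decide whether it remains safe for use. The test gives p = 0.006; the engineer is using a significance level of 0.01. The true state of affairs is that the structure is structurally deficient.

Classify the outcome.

No error (correct decision).

The conventional null hypothesis is that the structure meets the required load capacity (safe).
Since p = 0.006 < α = 0.01, H₀ is rejected.
H₀ is false (actually the structure is structurally deficient).
The decision matches the true state — no error.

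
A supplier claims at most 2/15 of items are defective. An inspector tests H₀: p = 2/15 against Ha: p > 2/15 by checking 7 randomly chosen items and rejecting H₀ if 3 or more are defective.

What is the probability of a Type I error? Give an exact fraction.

623128/11390625

Under H₀, Y ~ Binomial(7, 2/15); the Type I error rate is P(Y ≥ 3).
Via the complement, α = 1 − Σ_{j=0}^{2} C(7,j)(2/15)^j(13/15)^{7-j} = 623128/11390625.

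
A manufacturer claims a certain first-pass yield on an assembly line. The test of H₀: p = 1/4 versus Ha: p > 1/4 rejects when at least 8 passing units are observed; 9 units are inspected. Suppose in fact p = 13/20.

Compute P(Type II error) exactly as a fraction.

Under the alternative p = 13/20, X ~ Binomial(9, 13/20); β is the probability the test does not reject, P(X < 8).
Adding the binomial probabilities P(X=0)+…+P(X=7) at p = 13/20 gives 112501116301/128000000000.

112501116301/128000000000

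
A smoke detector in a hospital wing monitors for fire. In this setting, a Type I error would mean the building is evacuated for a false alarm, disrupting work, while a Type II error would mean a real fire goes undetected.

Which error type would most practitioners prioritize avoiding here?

The Type II consequence (a real fire goes undetected) is more severe than the Type I consequence (the building is evacuated for a false alarm, disrupting work).

Type II error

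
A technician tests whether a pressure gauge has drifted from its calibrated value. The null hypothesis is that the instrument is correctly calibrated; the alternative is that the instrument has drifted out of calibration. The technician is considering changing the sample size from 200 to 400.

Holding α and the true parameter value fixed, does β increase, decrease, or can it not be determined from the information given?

Increasing n separates the H₀ and Ha sampling distributions, so under Ha fewer outcomes land in the acceptance region.

It decreases.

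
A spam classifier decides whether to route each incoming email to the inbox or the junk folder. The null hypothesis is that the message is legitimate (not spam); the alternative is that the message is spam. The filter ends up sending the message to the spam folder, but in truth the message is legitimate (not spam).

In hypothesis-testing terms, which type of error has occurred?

Type I error

'Sending the message to the spam folder' corresponds to rejecting H₀.
H₀ was rejected but H₀ is true — a Type I error (false positive).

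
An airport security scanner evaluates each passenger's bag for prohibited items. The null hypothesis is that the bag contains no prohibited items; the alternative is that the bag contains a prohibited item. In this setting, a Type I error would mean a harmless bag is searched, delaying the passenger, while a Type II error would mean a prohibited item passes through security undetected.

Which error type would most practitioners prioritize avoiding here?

Type II error

The Type II consequence (a prohibited item passes through security undetected) is more severe than the Type I consequence (a harmless bag is searched, delaying the passenger).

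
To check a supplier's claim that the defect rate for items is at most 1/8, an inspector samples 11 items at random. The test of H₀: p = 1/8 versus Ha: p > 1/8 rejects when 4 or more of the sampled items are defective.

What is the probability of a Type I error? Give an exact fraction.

41842445/1073741824

Under H₀, K ~ Binomial(11, 1/8); the Type I error rate is P(K ≥ 4).
Via the complement, α = 1 − Σ_{j=0}^{3} C(11,j)(1/8)^j(7/8)^{11-j} = 41842445/1073741824.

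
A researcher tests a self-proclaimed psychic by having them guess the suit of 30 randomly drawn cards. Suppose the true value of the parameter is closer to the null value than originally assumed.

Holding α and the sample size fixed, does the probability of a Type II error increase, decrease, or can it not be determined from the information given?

When the true parameter is near the null value, the test has a harder time distinguishing Ha from H₀.

It increases.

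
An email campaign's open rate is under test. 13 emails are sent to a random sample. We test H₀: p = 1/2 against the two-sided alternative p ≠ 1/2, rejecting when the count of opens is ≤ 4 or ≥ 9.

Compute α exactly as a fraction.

1093/4096

Under H₀, S ~ Binomial(13, 1/2); α is the probability of landing in either tail, P(S ≤ 4) + P(S ≥ 9).
Each tail has probability (1 + 13 + 78 + 286 + 715)/8192; doubling gives α = 2186/8192 = 1093/4096.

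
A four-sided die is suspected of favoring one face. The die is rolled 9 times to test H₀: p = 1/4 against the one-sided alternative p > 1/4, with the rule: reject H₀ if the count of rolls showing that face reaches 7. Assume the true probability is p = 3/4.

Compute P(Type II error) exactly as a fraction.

β = P(fail to reject H₀ | Ha true) = P(Y ≤ 6 | p = 3/4), Y ~ Binomial(9, 3/4).
Equivalently, β = 1 − P(Y ≥ 7) = 13085/32768.

13085/32768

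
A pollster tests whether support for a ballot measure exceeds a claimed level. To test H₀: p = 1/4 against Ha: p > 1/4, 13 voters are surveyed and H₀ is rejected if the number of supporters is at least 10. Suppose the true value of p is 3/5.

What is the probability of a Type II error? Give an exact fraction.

202983472/244140625

β = P(fail to reject H₀ | Ha true) = P(K ≤ 9 | p = 3/5), K ~ Binomial(13, 3/5).
Adding the binomial probabilities P(K=0)+…+P(K=9) at p = 3/5 gives 202983472/244140625.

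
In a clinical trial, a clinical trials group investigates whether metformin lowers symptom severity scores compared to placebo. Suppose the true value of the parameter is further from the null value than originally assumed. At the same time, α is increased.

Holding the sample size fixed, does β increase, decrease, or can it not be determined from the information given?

It decreases.

A bigger departure from H₀ is easier for the test to detect, so it fails to reject less often. Relaxing α lowers the evidence threshold; under Ha, outcomes that previously fell short now trigger rejection. Both changes push β in the same direction.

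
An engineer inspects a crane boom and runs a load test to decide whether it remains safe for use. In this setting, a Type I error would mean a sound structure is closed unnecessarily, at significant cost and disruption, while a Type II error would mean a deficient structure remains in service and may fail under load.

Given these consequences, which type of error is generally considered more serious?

The Type II consequence (a deficient structure remains in service and may fail under load) is more severe than the Type I consequence (a sound structure is closed unnecessarily, at significant cost and disruption).

Type II error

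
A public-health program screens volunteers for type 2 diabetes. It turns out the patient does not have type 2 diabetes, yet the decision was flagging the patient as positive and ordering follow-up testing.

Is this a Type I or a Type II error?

Type I error

The null hypothesis here is that the patient does not have type 2 diabetes.
'Flagging the patient as positive and ordering follow-up testing' corresponds to rejecting H₀.
H₀ was rejected but H₀ is true — a Type I error (false positive).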